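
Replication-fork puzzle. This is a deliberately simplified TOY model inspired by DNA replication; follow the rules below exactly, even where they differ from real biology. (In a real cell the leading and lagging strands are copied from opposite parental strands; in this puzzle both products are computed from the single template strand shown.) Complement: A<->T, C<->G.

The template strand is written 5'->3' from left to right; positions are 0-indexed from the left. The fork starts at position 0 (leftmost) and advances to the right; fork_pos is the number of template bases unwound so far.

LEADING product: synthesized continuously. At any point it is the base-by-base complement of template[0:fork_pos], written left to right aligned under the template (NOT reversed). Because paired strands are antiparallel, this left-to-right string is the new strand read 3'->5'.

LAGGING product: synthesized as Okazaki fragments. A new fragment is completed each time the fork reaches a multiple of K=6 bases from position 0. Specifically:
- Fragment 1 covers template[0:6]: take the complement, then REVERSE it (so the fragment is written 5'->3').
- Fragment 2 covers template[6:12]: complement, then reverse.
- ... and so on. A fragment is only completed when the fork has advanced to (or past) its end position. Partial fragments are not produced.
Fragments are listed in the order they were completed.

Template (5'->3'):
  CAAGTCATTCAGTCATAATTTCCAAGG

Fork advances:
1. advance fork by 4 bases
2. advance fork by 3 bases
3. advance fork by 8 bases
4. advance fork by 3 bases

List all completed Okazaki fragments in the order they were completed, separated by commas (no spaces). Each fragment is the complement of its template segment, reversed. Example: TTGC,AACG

Answer: GACTTG,CTGAAT,TTATGA

Derivation:
Step 1: advance 4 -> fork_pos = 0 + 4 = 4. Next multiple of 6 is 6 (not reached); still 0 fragment(s).
Step 2: advance 3 -> fork_pos = 4 + 3 = 7. Reached multiple(s) of 6: 6 -> fragment 1 completed (1 total).
Step 3: advance 8 -> fork_pos = 7 + 8 = 15. Reached multiple(s) of 6: 12 -> fragment 2 completed (2 total).
Step 4: advance 3 -> fork_pos = 15 + 3 = 18. Reached multiple(s) of 6: 18 -> fragment 3 completed (3 total).
Final fork_pos = 18, so 3 fragment(s) are complete. Build each: template segment -> complement -> reverse.
Fragment 1: template[0:6] = CAAGTC -> complement GTTCAG -> reversed GACTTG
Fragment 2: template[6:12] = ATTCAG -> complement TAAGTC -> reversed CTGAAT
Fragment 3: template[12:18] = TCATAA -> complement AGTATT -> reversed TTATGA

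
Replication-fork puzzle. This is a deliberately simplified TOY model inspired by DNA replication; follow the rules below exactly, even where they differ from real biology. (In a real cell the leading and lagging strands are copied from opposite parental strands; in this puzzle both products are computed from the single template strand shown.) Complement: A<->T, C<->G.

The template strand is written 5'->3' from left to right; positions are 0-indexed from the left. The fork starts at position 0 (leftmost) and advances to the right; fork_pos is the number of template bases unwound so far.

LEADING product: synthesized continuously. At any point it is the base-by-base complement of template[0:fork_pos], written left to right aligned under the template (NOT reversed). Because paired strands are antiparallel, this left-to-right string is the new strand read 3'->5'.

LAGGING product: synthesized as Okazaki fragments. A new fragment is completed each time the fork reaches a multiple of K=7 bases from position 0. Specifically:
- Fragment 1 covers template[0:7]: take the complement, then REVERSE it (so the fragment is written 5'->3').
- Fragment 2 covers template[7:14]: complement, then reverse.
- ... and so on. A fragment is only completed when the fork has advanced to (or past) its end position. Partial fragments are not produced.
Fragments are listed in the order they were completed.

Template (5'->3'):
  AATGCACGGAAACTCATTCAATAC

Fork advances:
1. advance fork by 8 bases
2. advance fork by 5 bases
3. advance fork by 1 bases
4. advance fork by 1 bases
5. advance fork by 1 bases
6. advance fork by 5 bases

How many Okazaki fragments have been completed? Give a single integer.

Answer: 3

Derivation:
Step 1: advance 8 -> fork_pos = 0 + 8 = 8. Reached multiple(s) of 7: 7 -> fragment 1 completed (1 total).
Step 2: advance 5 -> fork_pos = 8 + 5 = 13. Next multiple of 7 is 14 (not reached); still 1 fragment(s).
Step 3: advance 1 -> fork_pos = 13 + 1 = 14. Reached multiple(s) of 7: 14 -> fragment 2 completed (2 total).
Step 4: advance 1 -> fork_pos = 14 + 1 = 15. Next multiple of 7 is 21 (not reached); still 2 fragment(s).
Step 5: advance 1 -> fork_pos = 15 + 1 = 16. Next multiple of 7 is 21 (not reached); still 2 fragment(s).
Step 6: advance 5 -> fork_pos = 16 + 5 = 21. Reached multiple(s) of 7: 21 -> fragment 3 completed (3 total).
Check: final fork_pos = 21; the multiples of 7 that are <= 21 are 7..21 -> 21 // 7 = 3 completed fragment(s).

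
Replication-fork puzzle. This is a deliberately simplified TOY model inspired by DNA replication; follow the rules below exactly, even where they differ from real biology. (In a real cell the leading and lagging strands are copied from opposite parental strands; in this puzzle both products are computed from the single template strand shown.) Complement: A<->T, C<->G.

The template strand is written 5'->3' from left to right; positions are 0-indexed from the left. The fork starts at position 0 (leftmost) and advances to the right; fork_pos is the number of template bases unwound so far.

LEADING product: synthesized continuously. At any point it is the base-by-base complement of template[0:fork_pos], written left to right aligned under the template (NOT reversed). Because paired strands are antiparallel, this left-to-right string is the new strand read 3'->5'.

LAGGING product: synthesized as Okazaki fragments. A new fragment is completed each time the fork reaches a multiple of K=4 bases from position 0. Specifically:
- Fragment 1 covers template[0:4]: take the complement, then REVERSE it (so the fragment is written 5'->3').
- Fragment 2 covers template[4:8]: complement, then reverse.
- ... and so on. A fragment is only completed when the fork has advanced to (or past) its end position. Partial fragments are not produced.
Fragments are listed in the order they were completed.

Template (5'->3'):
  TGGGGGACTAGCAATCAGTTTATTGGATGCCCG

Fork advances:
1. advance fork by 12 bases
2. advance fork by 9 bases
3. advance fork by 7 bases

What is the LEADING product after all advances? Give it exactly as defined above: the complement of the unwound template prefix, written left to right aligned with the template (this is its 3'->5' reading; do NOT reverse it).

Answer: ACCCCCTGATCGTTAGTCAAATAACCTA

Derivation:
Step 1: advance 12 -> fork_pos = 0 + 12 = 12.
Step 2: advance 9 -> fork_pos = 12 + 9 = 21.
Step 3: advance 7 -> fork_pos = 21 + 7 = 28.
Unwound prefix: template[0:28] = TGGGGGACTAGCAATCAGTTTATTGGAT
Complement it base by base (A<->T, C<->G), keeping left-to-right order:
  [0:5] TGGGG -> ACCCC
  [5:10] GACTA -> CTGAT
  [10:15] GCAAT -> CGTTA
  [15:20] CAGTT -> GTCAA
  [20:25] TATTG -> ATAAC
  [25:28] GAT -> CTA
Concatenate: ACCCCCTGATCGTTAGTCAAATAACCTA (length 28; written aligned with the template, i.e. 3'->5').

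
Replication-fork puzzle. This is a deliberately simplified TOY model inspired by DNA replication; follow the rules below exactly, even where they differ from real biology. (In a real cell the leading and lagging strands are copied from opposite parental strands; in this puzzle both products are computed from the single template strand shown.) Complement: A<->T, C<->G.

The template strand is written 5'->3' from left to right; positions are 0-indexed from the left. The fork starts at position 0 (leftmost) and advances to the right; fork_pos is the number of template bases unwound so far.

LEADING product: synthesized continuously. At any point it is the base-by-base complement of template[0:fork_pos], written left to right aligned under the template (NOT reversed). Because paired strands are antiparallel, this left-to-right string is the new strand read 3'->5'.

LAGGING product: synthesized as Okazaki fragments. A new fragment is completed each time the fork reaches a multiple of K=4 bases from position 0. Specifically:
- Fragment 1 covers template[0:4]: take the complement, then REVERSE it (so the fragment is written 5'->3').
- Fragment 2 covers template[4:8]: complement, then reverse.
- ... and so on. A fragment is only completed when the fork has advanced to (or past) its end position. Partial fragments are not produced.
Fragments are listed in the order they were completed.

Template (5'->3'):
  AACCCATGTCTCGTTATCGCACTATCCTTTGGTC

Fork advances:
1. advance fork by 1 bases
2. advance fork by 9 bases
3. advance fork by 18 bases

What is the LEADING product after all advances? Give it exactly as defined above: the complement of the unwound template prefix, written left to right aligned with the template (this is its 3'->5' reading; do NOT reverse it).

Answer: TTGGGTACAGAGCAATAGCGTGATAGGA

Derivation:
Step 1: advance 1 -> fork_pos = 0 + 1 = 1.
Step 2: advance 9 -> fork_pos = 1 + 9 = 10.
Step 3: advance 18 -> fork_pos = 10 + 18 = 28.
Unwound prefix: template[0:28] = AACCCATGTCTCGTTATCGCACTATCCT
Complement it base by base (A<->T, C<->G), keeping left-to-right order:
  [0:5] AACCC -> TTGGG
  [5:10] ATGTC -> TACAG
  [10:15] TCGTT -> AGCAA
  [15:20] ATCGC -> TAGCG
  [20:25] ACTAT -> TGATA
  [25:28] CCT -> GGA
Concatenate: TTGGGTACAGAGCAATAGCGTGATAGGA (length 28; written aligned with the template, i.e. 3'->5').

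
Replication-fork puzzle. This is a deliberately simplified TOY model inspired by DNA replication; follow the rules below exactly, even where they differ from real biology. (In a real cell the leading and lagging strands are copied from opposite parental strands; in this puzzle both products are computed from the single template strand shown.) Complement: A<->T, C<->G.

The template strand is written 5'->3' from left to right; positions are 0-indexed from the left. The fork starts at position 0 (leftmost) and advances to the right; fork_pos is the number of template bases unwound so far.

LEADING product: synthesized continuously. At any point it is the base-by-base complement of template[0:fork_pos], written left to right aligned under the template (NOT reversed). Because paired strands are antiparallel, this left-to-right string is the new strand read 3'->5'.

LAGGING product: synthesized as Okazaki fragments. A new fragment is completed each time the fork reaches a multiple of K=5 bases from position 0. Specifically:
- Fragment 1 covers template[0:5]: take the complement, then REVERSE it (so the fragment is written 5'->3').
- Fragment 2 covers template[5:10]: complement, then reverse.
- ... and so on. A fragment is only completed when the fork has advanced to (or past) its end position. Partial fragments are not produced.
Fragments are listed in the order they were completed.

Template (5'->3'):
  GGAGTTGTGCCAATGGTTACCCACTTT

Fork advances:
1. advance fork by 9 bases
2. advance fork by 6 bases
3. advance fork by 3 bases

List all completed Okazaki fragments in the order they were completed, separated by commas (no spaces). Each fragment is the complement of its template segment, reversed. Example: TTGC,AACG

Answer: ACTCC,GCACA,CATTG

Derivation:
Step 1: advance 9 -> fork_pos = 0 + 9 = 9. Reached multiple(s) of 5: 5 -> fragment 1 completed (1 total).
Step 2: advance 6 -> fork_pos = 9 + 6 = 15. Reached multiple(s) of 5: 10, 15 -> fragments 2-3 completed (3 total).
Step 3: advance 3 -> fork_pos = 15 + 3 = 18. Next multiple of 5 is 20 (not reached); still 3 fragment(s).
Final fork_pos = 18, so 3 fragment(s) are complete. Build each: template segment -> complement -> reverse.
Fragment 1: template[0:5] = GGAGT -> complement CCTCA -> reversed ACTCC
Fragment 2: template[5:10] = TGTGC -> complement ACACG -> reversed GCACA
Fragment 3: template[10:15] = CAATG -> complement GTTAC -> reversed CATTG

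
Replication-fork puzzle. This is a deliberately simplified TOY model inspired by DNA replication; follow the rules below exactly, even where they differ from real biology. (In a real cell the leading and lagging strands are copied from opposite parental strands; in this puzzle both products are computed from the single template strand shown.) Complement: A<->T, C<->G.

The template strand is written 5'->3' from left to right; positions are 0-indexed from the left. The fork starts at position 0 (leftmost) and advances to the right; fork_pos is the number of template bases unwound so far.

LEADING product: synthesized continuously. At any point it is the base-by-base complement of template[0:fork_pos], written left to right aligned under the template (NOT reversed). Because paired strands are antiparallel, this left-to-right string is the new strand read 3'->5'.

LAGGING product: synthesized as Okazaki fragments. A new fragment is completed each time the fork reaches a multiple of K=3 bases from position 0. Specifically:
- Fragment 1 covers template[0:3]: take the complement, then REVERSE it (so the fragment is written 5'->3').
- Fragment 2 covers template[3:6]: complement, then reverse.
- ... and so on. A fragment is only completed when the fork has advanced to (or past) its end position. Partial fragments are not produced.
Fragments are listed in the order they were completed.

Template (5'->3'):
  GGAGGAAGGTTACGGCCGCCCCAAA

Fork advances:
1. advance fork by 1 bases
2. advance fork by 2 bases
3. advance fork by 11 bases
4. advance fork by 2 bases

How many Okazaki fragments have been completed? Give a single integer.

Step 1: advance 1 -> fork_pos = 0 + 1 = 1. Next multiple of 3 is 3 (not reached); still 0 fragment(s).
Step 2: advance 2 -> fork_pos = 1 + 2 = 3. Reached multiple(s) of 3: 3 -> fragment 1 completed (1 total).
Step 3: advance 11 -> fork_pos = 3 + 11 = 14. Reached multiple(s) of 3: 6, 9, 12 -> fragments 2-4 completed (4 total).
Step 4: advance 2 -> fork_pos = 14 + 2 = 16. Reached multiple(s) of 3: 15 -> fragment 5 completed (5 total).
Check: final fork_pos = 16; the multiples of 3 that are <= 16 are 3..15 -> 16 // 3 = 5 completed fragment(s).

Answer: 5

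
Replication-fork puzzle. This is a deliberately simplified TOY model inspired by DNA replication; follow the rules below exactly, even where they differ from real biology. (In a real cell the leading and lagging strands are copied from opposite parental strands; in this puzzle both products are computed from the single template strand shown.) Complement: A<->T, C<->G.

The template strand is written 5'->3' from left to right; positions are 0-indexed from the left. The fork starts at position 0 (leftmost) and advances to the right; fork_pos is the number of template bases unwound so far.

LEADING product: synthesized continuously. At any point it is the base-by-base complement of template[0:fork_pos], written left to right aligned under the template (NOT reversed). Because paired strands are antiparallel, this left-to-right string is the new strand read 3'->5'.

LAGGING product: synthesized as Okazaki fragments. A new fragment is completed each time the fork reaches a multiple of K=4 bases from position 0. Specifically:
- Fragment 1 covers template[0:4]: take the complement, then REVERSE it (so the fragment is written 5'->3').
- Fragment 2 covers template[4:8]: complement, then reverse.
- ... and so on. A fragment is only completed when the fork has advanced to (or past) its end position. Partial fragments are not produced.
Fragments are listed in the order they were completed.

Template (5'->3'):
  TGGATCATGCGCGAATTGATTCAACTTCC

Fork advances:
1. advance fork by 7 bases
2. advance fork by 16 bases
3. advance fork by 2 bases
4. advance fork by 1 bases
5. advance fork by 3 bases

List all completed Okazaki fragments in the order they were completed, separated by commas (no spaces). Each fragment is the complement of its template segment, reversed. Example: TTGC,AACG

Answer: TCCA,ATGA,GCGC,ATTC,ATCA,TTGA,GAAG

Derivation:
Step 1: advance 7 -> fork_pos = 0 + 7 = 7. Reached multiple(s) of 4: 4 -> fragment 1 completed (1 total).
Step 2: advance 16 -> fork_pos = 7 + 16 = 23. Reached multiple(s) of 4: 8, 12, 16, 20 -> fragments 2-5 completed (5 total).
Step 3: advance 2 -> fork_pos = 23 + 2 = 25. Reached multiple(s) of 4: 24 -> fragment 6 completed (6 total).
Step 4: advance 1 -> fork_pos = 25 + 1 = 26. Next multiple of 4 is 28 (not reached); still 6 fragment(s).
Step 5: advance 3 -> fork_pos = 26 + 3 = 29. Reached multiple(s) of 4: 28 -> fragment 7 completed (7 total).
Final fork_pos = 29, so 7 fragment(s) are complete. Build each: template segment -> complement -> reverse.
Fragment 1: template[0:4] = TGGA -> complement ACCT -> reversed TCCA
Fragment 2: template[4:8] = TCAT -> complement AGTA -> reversed ATGA
Fragment 3: template[8:12] = GCGC -> complement CGCG -> reversed GCGC
Fragment 4: template[12:16] = GAAT -> complement CTTA -> reversed ATTC
Fragment 5: template[16:20] = TGAT -> complement ACTA -> reversed ATCA
Fragment 6: template[20:24] = TCAA -> complement AGTT -> reversed TTGA
Fragment 7: template[24:28] = CTTC -> complement GAAG -> reversed GAAG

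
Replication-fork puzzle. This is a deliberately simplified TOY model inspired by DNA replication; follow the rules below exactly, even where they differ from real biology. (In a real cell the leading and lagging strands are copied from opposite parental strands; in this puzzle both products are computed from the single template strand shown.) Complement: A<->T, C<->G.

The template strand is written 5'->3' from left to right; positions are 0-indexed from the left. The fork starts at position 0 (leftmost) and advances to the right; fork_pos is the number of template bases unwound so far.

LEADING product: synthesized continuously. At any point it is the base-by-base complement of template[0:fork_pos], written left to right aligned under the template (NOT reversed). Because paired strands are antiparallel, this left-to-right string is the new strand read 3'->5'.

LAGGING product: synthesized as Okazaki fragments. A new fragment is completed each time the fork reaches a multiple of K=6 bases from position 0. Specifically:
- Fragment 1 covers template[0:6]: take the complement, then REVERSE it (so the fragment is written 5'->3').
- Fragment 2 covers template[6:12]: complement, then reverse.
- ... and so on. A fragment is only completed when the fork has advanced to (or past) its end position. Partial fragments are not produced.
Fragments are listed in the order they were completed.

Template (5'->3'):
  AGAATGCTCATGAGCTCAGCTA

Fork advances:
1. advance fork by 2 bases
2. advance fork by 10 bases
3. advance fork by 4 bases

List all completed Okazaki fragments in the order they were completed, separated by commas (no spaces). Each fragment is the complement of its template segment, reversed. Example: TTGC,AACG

Answer: CATTCT,CATGAG

Derivation:
Step 1: advance 2 -> fork_pos = 0 + 2 = 2. Next multiple of 6 is 6 (not reached); still 0 fragment(s).
Step 2: advance 10 -> fork_pos = 2 + 10 = 12. Reached multiple(s) of 6: 6, 12 -> fragments 1-2 completed (2 total).
Step 3: advance 4 -> fork_pos = 12 + 4 = 16. Next multiple of 6 is 18 (not reached); still 2 fragment(s).
Final fork_pos = 16, so 2 fragment(s) are complete. Build each: template segment -> complement -> reverse.
Fragment 1: template[0:6] = AGAATG -> complement TCTTAC -> reversed CATTCT
Fragment 2: template[6:12] = CTCATG -> complement GAGTAC -> reversed CATGAG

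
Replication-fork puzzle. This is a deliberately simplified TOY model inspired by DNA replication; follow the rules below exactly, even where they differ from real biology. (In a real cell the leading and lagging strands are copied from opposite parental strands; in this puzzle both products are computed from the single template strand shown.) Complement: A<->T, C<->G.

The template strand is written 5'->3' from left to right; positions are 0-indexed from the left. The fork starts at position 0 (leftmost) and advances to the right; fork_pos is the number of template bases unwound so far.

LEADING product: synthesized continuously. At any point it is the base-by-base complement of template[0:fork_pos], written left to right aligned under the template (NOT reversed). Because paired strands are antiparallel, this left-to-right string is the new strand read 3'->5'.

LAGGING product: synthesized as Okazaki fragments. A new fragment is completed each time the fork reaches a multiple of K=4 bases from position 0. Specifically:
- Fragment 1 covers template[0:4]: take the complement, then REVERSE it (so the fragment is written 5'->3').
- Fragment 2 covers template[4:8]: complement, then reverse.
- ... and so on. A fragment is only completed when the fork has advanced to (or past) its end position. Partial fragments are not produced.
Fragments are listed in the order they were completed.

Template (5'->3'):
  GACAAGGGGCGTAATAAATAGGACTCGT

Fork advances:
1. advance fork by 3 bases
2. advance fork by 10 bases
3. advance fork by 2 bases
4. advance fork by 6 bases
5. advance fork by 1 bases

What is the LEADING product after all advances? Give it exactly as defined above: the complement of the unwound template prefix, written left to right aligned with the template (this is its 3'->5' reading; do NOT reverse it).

Step 1: advance 3 -> fork_pos = 0 + 3 = 3.
Step 2: advance 10 -> fork_pos = 3 + 10 = 13.
Step 3: advance 2 -> fork_pos = 13 + 2 = 15.
Step 4: advance 6 -> fork_pos = 15 + 6 = 21.
Step 5: advance 1 -> fork_pos = 21 + 1 = 22.
Unwound prefix: template[0:22] = GACAAGGGGCGTAATAAATAGG
Complement it base by base (A<->T, C<->G), keeping left-to-right order:
  [0:5] GACAA -> CTGTT
  [5:10] GGGGC -> CCCCG
  [10:15] GTAAT -> CATTA
  [15:20] AAATA -> TTTAT
  [20:22] GG -> CC
Concatenate: CTGTTCCCCGCATTATTTATCC (length 22; written aligned with the template, i.e. 3'->5').

Answer: CTGTTCCCCGCATTATTTATCC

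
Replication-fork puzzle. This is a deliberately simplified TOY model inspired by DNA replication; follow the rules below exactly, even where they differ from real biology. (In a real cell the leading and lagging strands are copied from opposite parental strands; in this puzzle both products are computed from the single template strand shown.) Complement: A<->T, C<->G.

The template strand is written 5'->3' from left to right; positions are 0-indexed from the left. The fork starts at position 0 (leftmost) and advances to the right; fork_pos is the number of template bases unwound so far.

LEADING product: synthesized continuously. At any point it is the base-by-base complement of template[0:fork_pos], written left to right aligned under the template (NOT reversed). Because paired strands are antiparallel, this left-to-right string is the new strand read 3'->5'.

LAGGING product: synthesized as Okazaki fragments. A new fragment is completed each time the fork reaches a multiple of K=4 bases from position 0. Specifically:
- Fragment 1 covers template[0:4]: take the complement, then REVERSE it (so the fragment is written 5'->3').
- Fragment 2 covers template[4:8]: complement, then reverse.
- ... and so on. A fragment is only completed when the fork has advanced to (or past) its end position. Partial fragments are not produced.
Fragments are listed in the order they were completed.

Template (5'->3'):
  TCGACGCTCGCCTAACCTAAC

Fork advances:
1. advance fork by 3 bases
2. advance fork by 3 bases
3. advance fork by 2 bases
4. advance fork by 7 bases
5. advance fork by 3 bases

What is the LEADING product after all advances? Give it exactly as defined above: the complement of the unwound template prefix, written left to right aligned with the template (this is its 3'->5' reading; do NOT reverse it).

Step 1: advance 3 -> fork_pos = 0 + 3 = 3.
Step 2: advance 3 -> fork_pos = 3 + 3 = 6.
Step 3: advance 2 -> fork_pos = 6 + 2 = 8.
Step 4: advance 7 -> fork_pos = 8 + 7 = 15.
Step 5: advance 3 -> fork_pos = 15 + 3 = 18.
Unwound prefix: template[0:18] = TCGACGCTCGCCTAACCT
Complement it base by base (A<->T, C<->G), keeping left-to-right order:
  [0:5] TCGAC -> AGCTG
  [5:10] GCTCG -> CGAGC
  [10:15] CCTAA -> GGATT
  [15:18] CCT -> GGA
Concatenate: AGCTGCGAGCGGATTGGA (length 18; written aligned with the template, i.e. 3'->5').

Answer: AGCTGCGAGCGGATTGGA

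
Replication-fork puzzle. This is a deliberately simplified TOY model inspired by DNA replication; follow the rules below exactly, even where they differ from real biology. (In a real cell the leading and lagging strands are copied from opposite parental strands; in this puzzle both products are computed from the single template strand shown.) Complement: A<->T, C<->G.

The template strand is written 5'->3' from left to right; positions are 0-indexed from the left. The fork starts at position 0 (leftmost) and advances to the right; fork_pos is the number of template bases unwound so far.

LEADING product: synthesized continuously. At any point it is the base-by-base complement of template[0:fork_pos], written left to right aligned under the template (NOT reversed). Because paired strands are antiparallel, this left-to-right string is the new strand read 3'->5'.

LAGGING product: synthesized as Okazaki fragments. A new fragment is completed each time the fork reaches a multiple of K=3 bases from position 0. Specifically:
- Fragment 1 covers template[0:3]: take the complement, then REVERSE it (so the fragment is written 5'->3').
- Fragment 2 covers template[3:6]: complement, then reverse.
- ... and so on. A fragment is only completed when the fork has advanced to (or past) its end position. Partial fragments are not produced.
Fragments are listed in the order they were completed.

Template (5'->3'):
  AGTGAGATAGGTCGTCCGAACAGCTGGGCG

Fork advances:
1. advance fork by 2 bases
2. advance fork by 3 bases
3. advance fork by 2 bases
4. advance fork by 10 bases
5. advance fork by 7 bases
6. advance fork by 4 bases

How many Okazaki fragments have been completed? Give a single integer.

Step 1: advance 2 -> fork_pos = 0 + 2 = 2. Next multiple of 3 is 3 (not reached); still 0 fragment(s).
Step 2: advance 3 -> fork_pos = 2 + 3 = 5. Reached multiple(s) of 3: 3 -> fragment 1 completed (1 total).
Step 3: advance 2 -> fork_pos = 5 + 2 = 7. Reached multiple(s) of 3: 6 -> fragment 2 completed (2 total).
Step 4: advance 10 -> fork_pos = 7 + 10 = 17. Reached multiple(s) of 3: 9, 12, 15 -> fragments 3-5 completed (5 total).
Step 5: advance 7 -> fork_pos = 17 + 7 = 24. Reached multiple(s) of 3: 18, 21, 24 -> fragments 6-8 completed (8 total).
Step 6: advance 4 -> fork_pos = 24 + 4 = 28. Reached multiple(s) of 3: 27 -> fragment 9 completed (9 total).
Check: final fork_pos = 28; the multiples of 3 that are <= 28 are 3..27 -> 28 // 3 = 9 completed fragment(s).

Answer: 9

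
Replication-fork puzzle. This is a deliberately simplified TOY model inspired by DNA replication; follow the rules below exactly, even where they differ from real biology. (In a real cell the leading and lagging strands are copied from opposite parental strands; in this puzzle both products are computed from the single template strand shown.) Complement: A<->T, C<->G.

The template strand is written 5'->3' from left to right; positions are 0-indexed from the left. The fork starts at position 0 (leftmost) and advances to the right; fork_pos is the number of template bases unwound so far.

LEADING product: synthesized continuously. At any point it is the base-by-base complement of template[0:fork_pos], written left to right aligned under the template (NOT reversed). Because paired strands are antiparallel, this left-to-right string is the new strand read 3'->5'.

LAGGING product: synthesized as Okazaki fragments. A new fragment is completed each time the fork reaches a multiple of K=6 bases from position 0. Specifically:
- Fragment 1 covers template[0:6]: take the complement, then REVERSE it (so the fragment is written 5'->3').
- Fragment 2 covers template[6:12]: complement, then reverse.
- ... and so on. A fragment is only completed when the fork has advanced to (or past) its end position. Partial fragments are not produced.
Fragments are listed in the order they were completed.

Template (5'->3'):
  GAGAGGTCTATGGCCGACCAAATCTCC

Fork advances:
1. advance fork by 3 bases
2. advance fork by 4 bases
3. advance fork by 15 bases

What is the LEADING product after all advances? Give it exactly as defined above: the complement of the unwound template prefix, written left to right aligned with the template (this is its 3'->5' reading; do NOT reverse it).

Answer: CTCTCCAGATACCGGCTGGTTT

Derivation:
Step 1: advance 3 -> fork_pos = 0 + 3 = 3.
Step 2: advance 4 -> fork_pos = 3 + 4 = 7.
Step 3: advance 15 -> fork_pos = 7 + 15 = 22.
Unwound prefix: template[0:22] = GAGAGGTCTATGGCCGACCAAA
Complement it base by base (A<->T, C<->G), keeping left-to-right order:
  [0:5] GAGAG -> CTCTC
  [5:10] GTCTA -> CAGAT
  [10:15] TGGCC -> ACCGG
  [15:20] GACCA -> CTGGT
  [20:22] AA -> TT
Concatenate: CTCTCCAGATACCGGCTGGTTT (length 22; written aligned with the template, i.e. 3'->5').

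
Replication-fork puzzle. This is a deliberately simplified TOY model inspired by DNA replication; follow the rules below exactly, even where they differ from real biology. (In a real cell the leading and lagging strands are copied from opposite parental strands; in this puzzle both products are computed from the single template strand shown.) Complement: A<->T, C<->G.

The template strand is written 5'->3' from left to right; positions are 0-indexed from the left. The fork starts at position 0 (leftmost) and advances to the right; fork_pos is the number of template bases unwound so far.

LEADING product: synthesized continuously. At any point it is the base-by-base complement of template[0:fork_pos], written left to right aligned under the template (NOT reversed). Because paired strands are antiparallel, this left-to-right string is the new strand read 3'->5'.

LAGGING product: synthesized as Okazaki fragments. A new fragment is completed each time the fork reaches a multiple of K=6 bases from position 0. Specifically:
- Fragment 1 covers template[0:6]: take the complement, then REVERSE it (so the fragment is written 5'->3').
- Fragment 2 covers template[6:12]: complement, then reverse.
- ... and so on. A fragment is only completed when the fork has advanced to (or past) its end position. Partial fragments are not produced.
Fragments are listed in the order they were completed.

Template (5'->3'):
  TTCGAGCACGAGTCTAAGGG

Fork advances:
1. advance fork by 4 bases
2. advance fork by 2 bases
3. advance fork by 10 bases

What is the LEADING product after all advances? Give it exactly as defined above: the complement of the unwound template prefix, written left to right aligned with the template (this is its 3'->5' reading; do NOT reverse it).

Answer: AAGCTCGTGCTCAGAT

Derivation:
Step 1: advance 4 -> fork_pos = 0 + 4 = 4.
Step 2: advance 2 -> fork_pos = 4 + 2 = 6.
Step 3: advance 10 -> fork_pos = 6 + 10 = 16.
Unwound prefix: template[0:16] = TTCGAGCACGAGTCTA
Complement it base by base (A<->T, C<->G), keeping left-to-right order:
  [0:5] TTCGA -> AAGCT
  [5:10] GCACG -> CGTGC
  [10:15] AGTCT -> TCAGA
  [15:16] A -> T
Concatenate: AAGCTCGTGCTCAGAT (length 16; written aligned with the template, i.e. 3'->5').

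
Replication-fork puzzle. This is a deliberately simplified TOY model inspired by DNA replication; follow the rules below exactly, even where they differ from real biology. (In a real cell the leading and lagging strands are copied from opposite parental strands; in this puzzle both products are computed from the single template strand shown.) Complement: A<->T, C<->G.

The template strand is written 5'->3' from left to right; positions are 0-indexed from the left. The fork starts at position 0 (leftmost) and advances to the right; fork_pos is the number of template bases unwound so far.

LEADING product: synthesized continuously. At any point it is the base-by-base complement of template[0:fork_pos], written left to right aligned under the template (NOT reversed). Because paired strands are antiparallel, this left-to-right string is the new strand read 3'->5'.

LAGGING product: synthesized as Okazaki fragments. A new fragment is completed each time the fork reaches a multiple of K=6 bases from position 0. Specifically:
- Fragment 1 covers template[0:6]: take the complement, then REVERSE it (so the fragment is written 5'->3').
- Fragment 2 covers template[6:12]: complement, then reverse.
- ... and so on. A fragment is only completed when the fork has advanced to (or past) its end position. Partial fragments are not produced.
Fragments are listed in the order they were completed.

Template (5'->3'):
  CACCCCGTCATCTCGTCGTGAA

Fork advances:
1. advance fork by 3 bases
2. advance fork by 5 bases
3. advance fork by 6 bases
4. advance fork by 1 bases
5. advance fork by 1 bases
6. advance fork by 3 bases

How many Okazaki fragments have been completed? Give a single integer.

Answer: 3

Derivation:
Step 1: advance 3 -> fork_pos = 0 + 3 = 3. Next multiple of 6 is 6 (not reached); still 0 fragment(s).
Step 2: advance 5 -> fork_pos = 3 + 5 = 8. Reached multiple(s) of 6: 6 -> fragment 1 completed (1 total).
Step 3: advance 6 -> fork_pos = 8 + 6 = 14. Reached multiple(s) of 6: 12 -> fragment 2 completed (2 total).
Step 4: advance 1 -> fork_pos = 14 + 1 = 15. Next multiple of 6 is 18 (not reached); still 2 fragment(s).
Step 5: advance 1 -> fork_pos = 15 + 1 = 16. Next multiple of 6 is 18 (not reached); still 2 fragment(s).
Step 6: advance 3 -> fork_pos = 16 + 3 = 19. Reached multiple(s) of 6: 18 -> fragment 3 completed (3 total).
Check: final fork_pos = 19; the multiples of 6 that are <= 19 are 6..18 -> 19 // 6 = 3 completed fragment(s).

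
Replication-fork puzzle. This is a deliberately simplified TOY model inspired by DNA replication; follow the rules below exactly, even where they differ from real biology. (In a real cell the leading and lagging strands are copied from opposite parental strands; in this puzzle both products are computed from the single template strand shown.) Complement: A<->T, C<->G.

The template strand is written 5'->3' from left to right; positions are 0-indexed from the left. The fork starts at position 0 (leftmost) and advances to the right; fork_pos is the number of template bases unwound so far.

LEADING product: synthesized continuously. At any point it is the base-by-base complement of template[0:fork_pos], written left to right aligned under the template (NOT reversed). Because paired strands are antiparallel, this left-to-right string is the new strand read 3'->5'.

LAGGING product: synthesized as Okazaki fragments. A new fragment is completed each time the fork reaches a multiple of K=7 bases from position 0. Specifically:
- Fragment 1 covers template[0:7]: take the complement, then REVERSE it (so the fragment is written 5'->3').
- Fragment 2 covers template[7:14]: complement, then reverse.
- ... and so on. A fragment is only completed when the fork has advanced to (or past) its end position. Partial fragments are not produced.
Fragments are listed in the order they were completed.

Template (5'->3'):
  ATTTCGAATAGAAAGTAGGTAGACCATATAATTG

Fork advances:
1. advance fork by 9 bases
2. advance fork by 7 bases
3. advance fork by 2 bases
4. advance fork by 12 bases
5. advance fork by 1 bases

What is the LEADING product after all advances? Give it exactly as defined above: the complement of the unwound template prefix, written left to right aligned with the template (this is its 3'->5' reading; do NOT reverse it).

Step 1: advance 9 -> fork_pos = 0 + 9 = 9.
Step 2: advance 7 -> fork_pos = 9 + 7 = 16.
Step 3: advance 2 -> fork_pos = 16 + 2 = 18.
Step 4: advance 12 -> fork_pos = 18 + 12 = 30.
Step 5: advance 1 -> fork_pos = 30 + 1 = 31.
Unwound prefix: template[0:31] = ATTTCGAATAGAAAGTAGGTAGACCATATAA
Complement it base by base (A<->T, C<->G), keeping left-to-right order:
  [0:5] ATTTC -> TAAAG
  [5:10] GAATA -> CTTAT
  [10:15] GAAAG -> CTTTC
  [15:20] TAGGT -> ATCCA
  [20:25] AGACC -> TCTGG
  [25:30] ATATA -> TATAT
  [30:31] A -> T
Concatenate: TAAAGCTTATCTTTCATCCATCTGGTATATT (length 31; written aligned with the template, i.e. 3'->5').

Answer: TAAAGCTTATCTTTCATCCATCTGGTATATT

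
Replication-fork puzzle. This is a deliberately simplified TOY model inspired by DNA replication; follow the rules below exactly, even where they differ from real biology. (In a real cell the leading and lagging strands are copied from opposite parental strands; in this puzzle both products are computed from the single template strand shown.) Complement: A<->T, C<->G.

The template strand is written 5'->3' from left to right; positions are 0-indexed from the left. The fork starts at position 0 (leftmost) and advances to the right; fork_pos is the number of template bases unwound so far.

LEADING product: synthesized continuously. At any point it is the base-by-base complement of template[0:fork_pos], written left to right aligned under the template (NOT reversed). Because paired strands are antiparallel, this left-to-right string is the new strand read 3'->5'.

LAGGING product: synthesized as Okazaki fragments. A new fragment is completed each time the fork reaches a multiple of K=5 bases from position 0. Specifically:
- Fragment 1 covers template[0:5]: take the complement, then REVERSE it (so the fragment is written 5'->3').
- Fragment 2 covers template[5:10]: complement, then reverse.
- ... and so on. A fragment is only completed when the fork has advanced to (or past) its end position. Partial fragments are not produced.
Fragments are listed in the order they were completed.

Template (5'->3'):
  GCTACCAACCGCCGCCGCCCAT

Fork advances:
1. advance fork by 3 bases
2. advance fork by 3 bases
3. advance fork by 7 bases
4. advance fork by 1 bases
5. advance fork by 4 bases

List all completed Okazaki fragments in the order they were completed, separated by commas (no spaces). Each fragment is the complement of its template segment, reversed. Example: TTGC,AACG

Answer: GTAGC,GGTTG,GCGGC

Derivation:
Step 1: advance 3 -> fork_pos = 0 + 3 = 3. Next multiple of 5 is 5 (not reached); still 0 fragment(s).
Step 2: advance 3 -> fork_pos = 3 + 3 = 6. Reached multiple(s) of 5: 5 -> fragment 1 completed (1 total).
Step 3: advance 7 -> fork_pos = 6 + 7 = 13. Reached multiple(s) of 5: 10 -> fragment 2 completed (2 total).
Step 4: advance 1 -> fork_pos = 13 + 1 = 14. Next multiple of 5 is 15 (not reached); still 2 fragment(s).
Step 5: advance 4 -> fork_pos = 14 + 4 = 18. Reached multiple(s) of 5: 15 -> fragment 3 completed (3 total).
Final fork_pos = 18, so 3 fragment(s) are complete. Build each: template segment -> complement -> reverse.
Fragment 1: template[0:5] = GCTAC -> complement CGATG -> reversed GTAGC
Fragment 2: template[5:10] = CAACC -> complement GTTGG -> reversed GGTTG
Fragment 3: template[10:15] = GCCGC -> complement CGGCG -> reversed GCGGC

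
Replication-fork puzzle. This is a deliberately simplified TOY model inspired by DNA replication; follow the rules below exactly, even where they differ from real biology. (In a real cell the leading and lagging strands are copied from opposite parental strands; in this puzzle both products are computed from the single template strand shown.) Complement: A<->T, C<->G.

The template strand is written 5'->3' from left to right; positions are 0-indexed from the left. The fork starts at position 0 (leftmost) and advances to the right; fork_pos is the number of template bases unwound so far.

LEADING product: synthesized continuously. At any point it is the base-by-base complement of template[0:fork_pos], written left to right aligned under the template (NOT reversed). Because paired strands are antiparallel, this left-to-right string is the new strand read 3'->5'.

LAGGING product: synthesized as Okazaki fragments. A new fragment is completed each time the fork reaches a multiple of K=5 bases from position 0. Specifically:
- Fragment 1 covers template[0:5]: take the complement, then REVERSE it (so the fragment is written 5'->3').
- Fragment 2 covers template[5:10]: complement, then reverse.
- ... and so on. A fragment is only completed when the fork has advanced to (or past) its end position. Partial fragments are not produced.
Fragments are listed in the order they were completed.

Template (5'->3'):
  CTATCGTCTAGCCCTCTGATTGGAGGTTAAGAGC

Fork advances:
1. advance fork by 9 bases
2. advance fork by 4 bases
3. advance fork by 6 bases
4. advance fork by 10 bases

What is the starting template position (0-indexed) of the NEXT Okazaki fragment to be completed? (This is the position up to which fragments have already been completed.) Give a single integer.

Answer: 25

Derivation:
Step 1: advance 9 -> fork_pos = 0 + 9 = 9. Reached multiple(s) of 5: 5 -> fragment 1 completed (1 total).
Step 2: advance 4 -> fork_pos = 9 + 4 = 13. Reached multiple(s) of 5: 10 -> fragment 2 completed (2 total).
Step 3: advance 6 -> fork_pos = 13 + 6 = 19. Reached multiple(s) of 5: 15 -> fragment 3 completed (3 total).
Step 4: advance 10 -> fork_pos = 19 + 10 = 29. Reached multiple(s) of 5: 20, 25 -> fragments 4-5 completed (5 total).
5 fragment(s) completed, covering template[0:25] (5 x 5 = 25). The next fragment, fragment 6, covers template[25:30], so it starts at position 25.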